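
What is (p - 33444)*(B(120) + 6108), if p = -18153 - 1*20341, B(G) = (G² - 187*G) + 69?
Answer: 134020494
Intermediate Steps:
B(G) = 69 + G² - 187*G
p = -38494 (p = -18153 - 20341 = -38494)
(p - 33444)*(B(120) + 6108) = (-38494 - 33444)*((69 + 120² - 187*120) + 6108) = -71938*((69 + 14400 - 22440) + 6108) = -71938*(-7971 + 6108) = -71938*(-1863) = 134020494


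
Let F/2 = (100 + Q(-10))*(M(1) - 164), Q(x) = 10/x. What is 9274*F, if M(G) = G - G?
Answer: -301145328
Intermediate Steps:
M(G) = 0
F = -32472 (F = 2*((100 + 10/(-10))*(0 - 164)) = 2*((100 + 10*(-⅒))*(-164)) = 2*((100 - 1)*(-164)) = 2*(99*(-164)) = 2*(-16236) = -32472)
9274*F = 9274*(-32472) = -301145328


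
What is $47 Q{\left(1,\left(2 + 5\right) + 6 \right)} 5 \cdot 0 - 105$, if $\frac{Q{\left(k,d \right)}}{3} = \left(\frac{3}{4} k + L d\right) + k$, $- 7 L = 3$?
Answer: $-105$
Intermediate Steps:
$L = - \frac{3}{7}$ ($L = \left(- \frac{1}{7}\right) 3 = - \frac{3}{7} \approx -0.42857$)
$Q{\left(k,d \right)} = - \frac{9 d}{7} + \frac{21 k}{4}$ ($Q{\left(k,d \right)} = 3 \left(\left(\frac{3}{4} k - \frac{3 d}{7}\right) + k\right) = 3 \left(\left(3 \cdot \frac{1}{4} k - \frac{3 d}{7}\right) + k\right) = 3 \left(\left(\frac{3 k}{4} - \frac{3 d}{7}\right) + k\right) = 3 \left(\left(- \frac{3 d}{7} + \frac{3 k}{4}\right) + k\right) = 3 \left(- \frac{3 d}{7} + \frac{7 k}{4}\right) = - \frac{9 d}{7} + \frac{21 k}{4}$)
$47 Q{\left(1,\left(2 + 5\right) + 6 \right)} 5 \cdot 0 - 105 = 47 \left(- \frac{9 \left(\left(2 + 5\right) + 6\right)}{7} + \frac{21}{4} \cdot 1\right) 5 \cdot 0 - 105 = 47 \left(- \frac{9 \left(7 + 6\right)}{7} + \frac{21}{4}\right) 5 \cdot 0 - 105 = 47 \left(\left(- \frac{9}{7}\right) 13 + \frac{21}{4}\right) 5 \cdot 0 - 105 = 47 \left(- \frac{117}{7} + \frac{21}{4}\right) 5 \cdot 0 - 105 = 47 \left(- \frac{321}{28}\right) 5 \cdot 0 - 105 = 47 \left(\left(- \frac{1605}{28}\right) 0\right) - 105 = 47 \cdot 0 - 105 = 0 - 105 = -105$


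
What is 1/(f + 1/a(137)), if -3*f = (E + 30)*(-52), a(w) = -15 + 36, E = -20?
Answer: 21/3641 ≈ 0.0057676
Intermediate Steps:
a(w) = 21
f = 520/3 (f = -(-20 + 30)*(-52)/3 = -10*(-52)/3 = -1/3*(-520) = 520/3 ≈ 173.33)
1/(f + 1/a(137)) = 1/(520/3 + 1/21) = 1/(3641/21) = 21/3641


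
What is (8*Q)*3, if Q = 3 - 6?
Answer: -72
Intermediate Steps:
Q = -3
(8*Q)*3 = (8*(-3))*3 = -24*3 = -72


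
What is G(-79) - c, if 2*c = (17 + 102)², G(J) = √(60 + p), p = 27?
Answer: -14161/2 + √87 ≈ -7071.2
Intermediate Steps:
G(J) = √87 (G(J) = √(60 + 27) = √87)
c = 14161/2 (c = (17 + 102)²/2 = (½)*119² = (½)*14161 = 14161/2 ≈ 7080.5)
G(-79) - c = √87 - 1*14161/2 = √87 - 14161/2 = -14161/2 + √87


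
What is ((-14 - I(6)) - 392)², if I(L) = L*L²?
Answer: 386884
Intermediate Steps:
I(L) = L³
((-14 - I(6)) - 392)² = ((-14 - 1*6³) - 392)² = ((-14 - 1*216) - 392)² = ((-14 - 216) - 392)² = (-230 - 392)² = (-622)² = 386884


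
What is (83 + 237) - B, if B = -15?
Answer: 335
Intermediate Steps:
(83 + 237) - B = (83 + 237) - 1*(-15) = 320 + 15 = 335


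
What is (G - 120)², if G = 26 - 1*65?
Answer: 25281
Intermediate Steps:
G = -39 (G = 26 - 65 = -39)
(G - 120)² = (-39 - 120)² = (-159)² = 25281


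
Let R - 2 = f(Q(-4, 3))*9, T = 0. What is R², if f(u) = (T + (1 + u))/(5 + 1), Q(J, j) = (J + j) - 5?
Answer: 121/4 ≈ 30.250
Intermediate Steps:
Q(J, j) = -5 + J + j
f(u) = ⅙ + u/6 (f(u) = (0 + (1 + u))/(5 + 1) = (1 + u)/6 = (1 + u)*(⅙) = ⅙ + u/6)
R = -11/2 (R = 2 + (⅙ + (-5 - 4 + 3)/6)*9 = 2 + (⅙ + (⅙)*(-6))*9 = 2 + (⅙ - 1)*9 = 2 - ⅚*9 = 2 - 15/2 = -11/2 ≈ -5.5000)
R² = (-11/2)² = 121/4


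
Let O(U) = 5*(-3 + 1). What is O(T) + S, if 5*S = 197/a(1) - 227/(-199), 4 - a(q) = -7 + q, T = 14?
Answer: -58027/9950 ≈ -5.8319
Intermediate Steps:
O(U) = -10 (O(U) = 5*(-2) = -10)
a(q) = 11 - q (a(q) = 4 - (-7 + q) = 4 + (7 - q) = 11 - q)
S = 41473/9950 (S = (197/(11 - 1*1) - 227/(-199))/5 = (197/(11 - 1) - 227*(-1/199))/5 = (197/10 + 227/199)/5 = (⅕)*(41473/1990) = 41473/9950 ≈ 4.1681)
O(T) + S = -10 + 41473/9950 = -58027/9950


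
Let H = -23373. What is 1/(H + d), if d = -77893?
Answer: -1/101266 ≈ -9.8750e-6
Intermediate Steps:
1/(H + d) = 1/(-23373 - 77893) = 1/(-101266) = -1/101266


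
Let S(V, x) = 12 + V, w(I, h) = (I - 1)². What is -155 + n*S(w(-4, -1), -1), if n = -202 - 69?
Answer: -10182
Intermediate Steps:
w(I, h) = (-1 + I)²
n = -271
-155 + n*S(w(-4, -1), -1) = -155 - 271*(12 + (-1 - 4)²) = -155 - 271*(12 + (-5)²) = -155 - 271*(12 + 25) = -155 - 271*37 = -155 - 10027 = -10182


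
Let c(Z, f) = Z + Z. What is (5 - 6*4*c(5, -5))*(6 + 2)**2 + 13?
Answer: -15027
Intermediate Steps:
c(Z, f) = 2*Z
(5 - 6*4*c(5, -5))*(6 + 2)**2 + 13 = (5 - 6*4*2*5)*(6 + 2)**2 + 13 = (5 - 24*10)*8**2 + 13 = (5 - 1*240)*64 + 13 = (5 - 240)*64 + 13 = -235*64 + 13 = -15040 + 13 = -15027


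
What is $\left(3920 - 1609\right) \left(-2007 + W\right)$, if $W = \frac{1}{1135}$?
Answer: $- \frac{5264328584}{1135} \approx -4.6382 \cdot 10^{6}$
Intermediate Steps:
$W = \frac{1}{1135} \approx 0.00088106$
$\left(3920 - 1609\right) \left(-2007 + W\right) = \left(3920 - 1609\right) \left(-2007 + \frac{1}{1135}\right) = 2311 \left(- \frac{2277944}{1135}\right) = - \frac{5264328584}{1135}$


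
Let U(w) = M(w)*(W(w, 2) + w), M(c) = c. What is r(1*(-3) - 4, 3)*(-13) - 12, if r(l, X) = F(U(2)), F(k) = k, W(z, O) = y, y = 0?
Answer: -64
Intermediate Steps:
W(z, O) = 0
U(w) = w² (U(w) = w*(0 + w) = w*w = w²)
r(l, X) = 4 (r(l, X) = 2² = 4)
r(1*(-3) - 4, 3)*(-13) - 12 = 4*(-13) - 12 = -52 - 12 = -64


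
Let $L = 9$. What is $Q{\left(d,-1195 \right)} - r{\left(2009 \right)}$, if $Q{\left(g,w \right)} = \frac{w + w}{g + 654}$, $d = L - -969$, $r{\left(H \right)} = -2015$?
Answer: $\frac{1643045}{816} \approx 2013.5$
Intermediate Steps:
$d = 978$ ($d = 9 - -969 = 9 + 969 = 978$)
$Q{\left(g,w \right)} = \frac{2 w}{654 + g}$
$Q{\left(d,-1195 \right)} - r{\left(2009 \right)} = 2 \left(-1195\right) \frac{1}{654 + 978} - -2015 = 2 \left(-1195\right) \frac{1}{1632} + 2015 = - \frac{1195}{816} + 2015 = \frac{1643045}{816}$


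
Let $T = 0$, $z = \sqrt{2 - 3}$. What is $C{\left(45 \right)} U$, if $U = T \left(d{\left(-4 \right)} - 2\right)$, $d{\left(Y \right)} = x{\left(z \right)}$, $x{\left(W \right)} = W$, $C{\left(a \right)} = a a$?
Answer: $0$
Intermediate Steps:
$z = i$ ($z = \sqrt{-1} = i \approx 1.0 i$)
$C{\left(a \right)} = a^{2}$
$d{\left(Y \right)} = i$
$U = 0$ ($U = 0 \left(i - 2\right) = 0 \left(-2 + i\right) = 0$)
$C{\left(45 \right)} U = 45^{2} \cdot 0 = 2025 \cdot 0 = 0$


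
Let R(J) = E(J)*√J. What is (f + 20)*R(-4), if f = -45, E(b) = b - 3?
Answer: 350*I ≈ 350.0*I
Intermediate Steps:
E(b) = -3 + b
R(J) = √J*(-3 + J) (R(J) = (-3 + J)*√J = √J*(-3 + J))
(f + 20)*R(-4) = (-45 + 20)*(√(-4)*(-3 - 4)) = -25*2*I*(-7) = -(-350)*I = 350*I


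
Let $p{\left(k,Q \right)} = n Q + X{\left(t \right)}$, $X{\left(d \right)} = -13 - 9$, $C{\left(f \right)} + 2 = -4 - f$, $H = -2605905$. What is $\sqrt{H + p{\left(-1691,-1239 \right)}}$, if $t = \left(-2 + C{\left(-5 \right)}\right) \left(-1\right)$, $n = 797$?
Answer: $i \sqrt{3593410} \approx 1895.6 i$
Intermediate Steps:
$C{\left(f \right)} = -6 - f$ ($C{\left(f \right)} = -2 - \left(4 + f\right) = -6 - f$)
$t = 3$ ($t = \left(-2 - 1\right) \left(-1\right) = \left(-3\right) \left(-1\right) = 3$)
$X{\left(d \right)} = -22$
$p{\left(k,Q \right)} = -22 + 797 Q$ ($p{\left(k,Q \right)} = 797 Q - 22 = -22 + 797 Q$)
$\sqrt{H + p{\left(-1691,-1239 \right)}} = \sqrt{-2605905 + \left(-22 + 797 \left(-1239\right)\right)} = \sqrt{-2605905 - 987505} = \sqrt{-3593410} = i \sqrt{3593410}$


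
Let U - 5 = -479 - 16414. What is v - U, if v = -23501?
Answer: -6613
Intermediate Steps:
U = -16888 (U = 5 + (-479 - 16414) = 5 - 16893 = -16888)
v - U = -23501 - 1*(-16888) = -23501 + 16888 = -6613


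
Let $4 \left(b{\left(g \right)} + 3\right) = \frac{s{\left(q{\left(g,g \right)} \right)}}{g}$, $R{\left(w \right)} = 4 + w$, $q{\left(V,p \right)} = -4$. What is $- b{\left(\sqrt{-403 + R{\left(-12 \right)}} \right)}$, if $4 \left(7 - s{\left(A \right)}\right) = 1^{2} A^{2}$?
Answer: $3 + \frac{i \sqrt{411}}{548} \approx 3.0 + 0.036995 i$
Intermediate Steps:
$s{\left(A \right)} = 7 - \frac{A^{2}}{4}$ ($s{\left(A \right)} = 7 - \frac{1^{2} A^{2}}{4} = 7 - \frac{1 A^{2}}{4} = 7 - \frac{A^{2}}{4}$)
$b{\left(g \right)} = -3 + \frac{3}{4 g}$ ($b{\left(g \right)} = -3 + \frac{\left(7 - \frac{\left(-4\right)^{2}}{4}\right) \frac{1}{g}}{4} = -3 + \frac{\left(7 - 4\right) \frac{1}{g}}{4} = -3 + \frac{3 \frac{1}{g}}{4} = -3 + \frac{3}{4 g}$)
$- b{\left(\sqrt{-403 + R{\left(-12 \right)}} \right)} = - (-3 + \frac{3}{4 \sqrt{-403 + \left(4 - 12\right)}}) = - (-3 + \frac{3}{4 \sqrt{-403 - 8}}) = - (-3 + \frac{3}{4 \sqrt{-411}}) = - (-3 + \frac{3}{4 i \sqrt{411}}) = - (-3 + \frac{3 \left(- \frac{i \sqrt{411}}{411}\right)}{4}) = - (-3 - \frac{i \sqrt{411}}{548}) = 3 + \frac{i \sqrt{411}}{548}$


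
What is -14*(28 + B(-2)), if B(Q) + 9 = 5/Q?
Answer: -231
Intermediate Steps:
B(Q) = -9 + 5/Q
-14*(28 + B(-2)) = -14*(28 + (-9 + 5/(-2))) = -14*(28 + (-9 + 5*(-½))) = -14*(28 + (-9 - 5/2)) = -14*(28 - 23/2) = -14*33/2 = -231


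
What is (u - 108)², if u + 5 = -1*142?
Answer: 65025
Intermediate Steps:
u = -147 (u = -5 - 1*142 = -5 - 142 = -147)
(u - 108)² = (-147 - 108)² = (-255)² = 65025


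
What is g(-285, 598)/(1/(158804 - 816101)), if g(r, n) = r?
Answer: 187329645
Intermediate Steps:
g(-285, 598)/(1/(158804 - 816101)) = -285/(1/(158804 - 816101)) = -285/(1/(-657297)) = -285/(-1/657297) = -285*(-657297) = 187329645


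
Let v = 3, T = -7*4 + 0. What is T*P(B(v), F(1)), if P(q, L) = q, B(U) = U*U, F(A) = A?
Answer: -252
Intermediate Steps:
T = -28 (T = -28 + 0 = -28)
B(U) = U²
T*P(B(v), F(1)) = -28*3² = -28*9 = -252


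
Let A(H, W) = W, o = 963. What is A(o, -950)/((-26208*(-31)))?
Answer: -475/406224 ≈ -0.0011693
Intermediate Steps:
A(o, -950)/((-26208*(-31))) = -950/((-26208*(-31))) = -950/812448 = -950*1/812448 = -475/406224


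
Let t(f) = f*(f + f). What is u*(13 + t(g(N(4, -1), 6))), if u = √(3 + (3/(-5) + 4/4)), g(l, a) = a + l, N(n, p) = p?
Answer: 63*√85/5 ≈ 116.17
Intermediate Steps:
t(f) = 2*f² (t(f) = f*(2*f) = 2*f²)
u = √85/5 (u = √(3 + (3*(-⅕) + 4*(¼))) = √(3 + (-⅗ + 1)) = √(3 + ⅖) = √(17/5) = √85/5 ≈ 1.8439)
u*(13 + t(g(N(4, -1), 6))) = (√85/5)*(13 + 2*(6 - 1)²) = (√85/5)*(13 + 2*5²) = (√85/5)*(13 + 2*25) = (√85/5)*(13 + 50) = (√85/5)*63 = 63*√85/5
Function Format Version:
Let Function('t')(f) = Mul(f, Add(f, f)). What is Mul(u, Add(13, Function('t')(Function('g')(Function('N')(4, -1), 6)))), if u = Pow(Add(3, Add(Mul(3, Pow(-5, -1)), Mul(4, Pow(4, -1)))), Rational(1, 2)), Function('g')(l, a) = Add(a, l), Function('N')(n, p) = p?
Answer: Mul(Rational(63, 5), Pow(85, Rational(1, 2))) ≈ 116.17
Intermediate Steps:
Function('t')(f) = Mul(2, Pow(f, 2)) (Function('t')(f) = Mul(f, Mul(2, f)) = Mul(2, Pow(f, 2)))
u = Mul(Rational(1, 5), Pow(85, Rational(1, 2))) (u = Pow(Add(3, Add(Mul(3, Rational(-1, 5)), Mul(4, Rational(1, 4)))), Rational(1, 2)) = Pow(Add(3, Add(Rational(-3, 5), 1)), Rational(1, 2)) = Pow(Add(3, Rational(2, 5)), Rational(1, 2)) = Pow(Rational(17, 5), Rational(1, 2)) = Mul(Rational(1, 5), Pow(85, Rational(1, 2))) ≈ 1.8439)
Mul(u, Add(13, Function('t')(Function('g')(Function('N')(4, -1), 6)))) = Mul(Mul(Rational(1, 5), Pow(85, Rational(1, 2))), Add(13, Mul(2, Pow(Add(6, -1), 2)))) = Mul(Mul(Rational(1, 5), Pow(85, Rational(1, 2))), Add(13, Mul(2, Pow(5, 2)))) = Mul(Mul(Rational(1, 5), Pow(85, Rational(1, 2))), Add(13, Mul(2, 25))) = Mul(Mul(Rational(1, 5), Pow(85, Rational(1, 2))), Add(13, 50)) = Mul(Mul(Rational(1, 5), Pow(85, Rational(1, 2))), 63) = Mul(Rational(63, 5), Pow(85, Rational(1, 2)))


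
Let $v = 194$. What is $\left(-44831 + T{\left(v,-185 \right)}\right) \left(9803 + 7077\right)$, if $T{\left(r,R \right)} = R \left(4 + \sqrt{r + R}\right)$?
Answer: $-778606880$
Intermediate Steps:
$T{\left(r,R \right)} = R \left(4 + \sqrt{R + r}\right)$
$\left(-44831 + T{\left(v,-185 \right)}\right) \left(9803 + 7077\right) = \left(-44831 - 185 \left(4 + \sqrt{-185 + 194}\right)\right) \left(9803 + 7077\right) = \left(-44831 - 185 \left(4 + \sqrt{9}\right)\right) 16880 = \left(-44831 - 185 \left(4 + 3\right)\right) 16880 = \left(-44831 - 1295\right) 16880 = \left(-46126\right) 16880 = -778606880$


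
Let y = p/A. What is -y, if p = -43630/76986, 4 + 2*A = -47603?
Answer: -43630/1832536251 ≈ -2.3809e-5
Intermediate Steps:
A = -47607/2 (A = -2 + (½)*(-47603) = -2 - 47603/2 = -47607/2 ≈ -23804.)
p = -21815/38493 (p = -43630*1/76986 = -21815/38493 ≈ -0.56673)
y = 43630/1832536251 (y = -21815/(38493*(-47607/2)) = -21815/38493*(-2/47607) = 43630/1832536251 ≈ 2.3809e-5)
-y = -1*43630/1832536251 = -43630/1832536251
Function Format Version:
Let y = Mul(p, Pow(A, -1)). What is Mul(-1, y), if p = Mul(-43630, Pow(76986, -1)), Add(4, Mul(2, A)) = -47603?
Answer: Rational(-43630, 1832536251) ≈ -2.3809e-5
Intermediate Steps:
A = Rational(-47607, 2) (A = Add(-2, Mul(Rational(1, 2), -47603)) = Add(-2, Rational(-47603, 2)) = Rational(-47607, 2) ≈ -23804.)
p = Rational(-21815, 38493) (p = Mul(-43630, Rational(1, 76986)) = Rational(-21815, 38493) ≈ -0.56673)
y = Rational(43630, 1832536251) (y = Mul(Rational(-21815, 38493), Pow(Rational(-47607, 2), -1)) = Mul(Rational(-21815, 38493), Rational(-2, 47607)) = Rational(43630, 1832536251) ≈ 2.3809e-5)
Mul(-1, y) = Mul(-1, Rational(43630, 1832536251)) = Rational(-43630, 1832536251)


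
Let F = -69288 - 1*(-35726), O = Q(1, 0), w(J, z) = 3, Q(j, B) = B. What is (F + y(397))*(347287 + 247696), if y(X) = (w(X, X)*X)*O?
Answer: -19968819446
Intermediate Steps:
O = 0
y(X) = 0 (y(X) = (3*X)*0 = 0)
F = -33562 (F = -69288 + 35726 = -33562)
(F + y(397))*(347287 + 247696) = (-33562 + 0)*(347287 + 247696) = -33562*594983 = -19968819446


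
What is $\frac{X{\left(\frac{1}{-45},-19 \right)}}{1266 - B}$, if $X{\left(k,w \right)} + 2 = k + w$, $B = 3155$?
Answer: $\frac{946}{85005} \approx 0.011129$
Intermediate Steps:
$X{\left(k,w \right)} = -2 + k + w$ ($X{\left(k,w \right)} = -2 + \left(k + w\right) = -2 + k + w$)
$\frac{X{\left(\frac{1}{-45},-19 \right)}}{1266 - B} = \frac{-2 + \frac{1}{-45} - 19}{1266 - 3155} = \frac{-2 - \frac{1}{45} - 19}{1266 - 3155} = - \frac{946}{45 \left(-1889\right)} = \left(- \frac{946}{45}\right) \left(- \frac{1}{1889}\right) = \frac{946}{85005}$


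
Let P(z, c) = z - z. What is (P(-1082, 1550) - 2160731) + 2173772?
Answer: 13041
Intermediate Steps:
P(z, c) = 0
(P(-1082, 1550) - 2160731) + 2173772 = (0 - 2160731) + 2173772 = -2160731 + 2173772 = 13041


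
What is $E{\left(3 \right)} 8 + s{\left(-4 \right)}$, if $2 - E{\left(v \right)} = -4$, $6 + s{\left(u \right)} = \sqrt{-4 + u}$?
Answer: $42 + 2 i \sqrt{2} \approx 42.0 + 2.8284 i$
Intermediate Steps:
$s{\left(u \right)} = -6 + \sqrt{-4 + u}$
$E{\left(v \right)} = 6$ ($E{\left(v \right)} = 2 - -4 = 2 + 4 = 6$)
$E{\left(3 \right)} 8 + s{\left(-4 \right)} = 6 \cdot 8 - \left(6 - \sqrt{-4 - 4}\right) = 48 - \left(6 - \sqrt{-8}\right) = 48 - \left(6 - 2 i \sqrt{2}\right) = 42 + 2 i \sqrt{2}$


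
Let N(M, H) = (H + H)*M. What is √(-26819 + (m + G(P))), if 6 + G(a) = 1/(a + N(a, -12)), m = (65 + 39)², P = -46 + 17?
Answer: I*√7122227334/667 ≈ 126.53*I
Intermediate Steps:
P = -29
N(M, H) = 2*H*M (N(M, H) = (2*H)*M = 2*H*M)
m = 10816 (m = 104² = 10816)
G(a) = -6 - 1/(23*a) (G(a) = -6 + 1/(a + 2*(-12)*a) = -6 + 1/(a - 24*a) = -6 + 1/(-23*a) = -6 - 1/(23*a))
√(-26819 + (m + G(P))) = √(-26819 + (10816 + (-6 - 1/23/(-29)))) = √(-26819 + (10816 + (-6 - 1/23*(-1/29)))) = √(-26819 + (10816 + (-6 + 1/667))) = √(-26819 + (10816 - 4001/667)) = √(-26819 + 7210271/667) = √(-10678002/667) = I*√7122227334/667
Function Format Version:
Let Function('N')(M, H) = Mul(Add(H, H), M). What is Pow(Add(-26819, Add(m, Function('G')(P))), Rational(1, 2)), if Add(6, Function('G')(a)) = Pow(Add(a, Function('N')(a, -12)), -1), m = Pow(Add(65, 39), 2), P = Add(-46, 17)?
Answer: Mul(Rational(1, 667), I, Pow(7122227334, Rational(1, 2))) ≈ Mul(126.53, I)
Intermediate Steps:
P = -29
Function('N')(M, H) = Mul(2, H, M) (Function('N')(M, H) = Mul(Mul(2, H), M) = Mul(2, H, M))
m = 10816 (m = Pow(104, 2) = 10816)
Function('G')(a) = Add(-6, Mul(Rational(-1, 23), Pow(a, -1))) (Function('G')(a) = Add(-6, Pow(Add(a, Mul(2, -12, a)), -1)) = Add(-6, Pow(Add(a, Mul(-24, a)), -1)) = Add(-6, Pow(Mul(-23, a), -1)) = Add(-6, Mul(Rational(-1, 23), Pow(a, -1))))
Pow(Add(-26819, Add(m, Function('G')(P))), Rational(1, 2)) = Pow(Add(-26819, Add(10816, Add(-6, Mul(Rational(-1, 23), Pow(-29, -1))))), Rational(1, 2)) = Pow(Add(-26819, Add(10816, Add(-6, Mul(Rational(-1, 23), Rational(-1, 29))))), Rational(1, 2)) = Pow(Add(-26819, Add(10816, Add(-6, Rational(1, 667)))), Rational(1, 2)) = Pow(Add(-26819, Add(10816, Rational(-4001, 667))), Rational(1, 2)) = Pow(Add(-26819, Rational(7210271, 667)), Rational(1, 2)) = Pow(Rational(-10678002, 667), Rational(1, 2)) = Mul(Rational(1, 667), I, Pow(7122227334, Rational(1, 2)))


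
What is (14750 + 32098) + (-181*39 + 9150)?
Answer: 48939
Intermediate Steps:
(14750 + 32098) + (-181*39 + 9150) = 46848 + (-7059 + 9150) = 46848 + 2091 = 48939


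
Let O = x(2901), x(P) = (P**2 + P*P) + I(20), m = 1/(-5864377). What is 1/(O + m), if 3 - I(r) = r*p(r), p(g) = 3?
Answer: 5864377/98706525372464 ≈ 5.9412e-8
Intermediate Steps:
m = -1/5864377 ≈ -1.7052e-7
I(r) = 3 - 3*r (I(r) = 3 - r*3 = 3 - 3*r)
x(P) = -57 + 2*P**2 (x(P) = (P**2 + P*P) + (3 - 3*20) = (P**2 + P**2) + (3 - 60) = 2*P**2 - 57 = -57 + 2*P**2)
O = 16831545 (O = -57 + 2*2901**2 = -57 + 2*8415801 = -57 + 16831602 = 16831545)
1/(O + m) = 1/(16831545 - 1/5864377) = 1/(98706525372464/5864377) = 5864377/98706525372464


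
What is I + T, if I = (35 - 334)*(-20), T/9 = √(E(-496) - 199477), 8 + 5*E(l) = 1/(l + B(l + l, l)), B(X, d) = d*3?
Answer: 5980 + 9*I*√306718295515/1240 ≈ 5980.0 + 4019.7*I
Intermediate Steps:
B(X, d) = 3*d
E(l) = -8/5 + 1/(20*l) (E(l) = -8/5 + 1/(5*(l + 3*l)) = -8/5 + 1/(5*((4*l))) = -8/5 + (1/(4*l))/5 = -8/5 + 1/(20*l))
T = 9*I*√306718295515/1240 (T = 9*√((1/20)*(1 - 32*(-496))/(-496) - 199477) = 9*√((1/20)*(-1/496)*(1 + 15872) - 199477) = 9*√((1/20)*(-1/496)*15873 - 199477) = 9*√(-15873/9920 - 199477) = 9*√(-1978827713/9920) = 9*(I*√306718295515/1240) = 9*I*√306718295515/1240 ≈ 4019.7*I)
I = 5980 (I = -299*(-20) = 5980)
I + T = 5980 + 9*I*√306718295515/1240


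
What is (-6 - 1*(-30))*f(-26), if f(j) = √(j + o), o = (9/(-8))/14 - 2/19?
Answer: 6*I*√7411159/133 ≈ 122.81*I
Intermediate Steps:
o = -395/2128 (o = (9*(-⅛))*(1/14) - 2*1/19 = -9/8*1/14 - 2/19 = -9/112 - 2/19 = -395/2128 ≈ -0.18562)
f(j) = √(-395/2128 + j) (f(j) = √(j - 395/2128) = √(-395/2128 + j))
(-6 - 1*(-30))*f(-26) = (-6 - 1*(-30))*(√(-52535 + 283024*(-26))/532) = (-6 + 30)*(√(-52535 - 7358624)/532) = 24*(√(-7411159)/532) = 24*((I*√7411159)/532) = 24*(I*√7411159/532) = 6*I*√7411159/133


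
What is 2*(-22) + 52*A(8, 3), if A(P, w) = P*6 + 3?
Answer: 2608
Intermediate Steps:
A(P, w) = 3 + 6*P (A(P, w) = 6*P + 3 = 3 + 6*P)
2*(-22) + 52*A(8, 3) = 2*(-22) + 52*(3 + 6*8) = -44 + 52*(3 + 48) = -44 + 52*51 = -44 + 2652 = 2608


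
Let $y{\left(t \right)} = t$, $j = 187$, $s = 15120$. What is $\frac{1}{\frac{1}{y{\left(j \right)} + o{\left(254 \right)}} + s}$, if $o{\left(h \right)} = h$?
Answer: $\frac{441}{6667921} \approx 6.6138 \cdot 10^{-5}$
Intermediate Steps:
$\frac{1}{\frac{1}{y{\left(j \right)} + o{\left(254 \right)}} + s} = \frac{1}{\frac{1}{187 + 254} + 15120} = \frac{1}{\frac{1}{441} + 15120} = \frac{1}{\frac{6667921}{441}} = \frac{441}{6667921}$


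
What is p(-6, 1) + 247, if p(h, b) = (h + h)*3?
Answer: 211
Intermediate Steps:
p(h, b) = 6*h (p(h, b) = (2*h)*3 = 6*h)
p(-6, 1) + 247 = 6*(-6) + 247 = -36 + 247 = 211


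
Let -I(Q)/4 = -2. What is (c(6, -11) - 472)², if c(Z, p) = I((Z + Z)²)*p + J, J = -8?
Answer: 322624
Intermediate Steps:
I(Q) = 8 (I(Q) = -4*(-2) = 8)
c(Z, p) = -8 + 8*p (c(Z, p) = 8*p - 8 = -8 + 8*p)
(c(6, -11) - 472)² = ((-8 + 8*(-11)) - 472)² = ((-8 - 88) - 472)² = (-96 - 472)² = (-568)² = 322624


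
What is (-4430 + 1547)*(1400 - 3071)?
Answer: 4817493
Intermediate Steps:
(-4430 + 1547)*(1400 - 3071) = -2883*(-1671) = 4817493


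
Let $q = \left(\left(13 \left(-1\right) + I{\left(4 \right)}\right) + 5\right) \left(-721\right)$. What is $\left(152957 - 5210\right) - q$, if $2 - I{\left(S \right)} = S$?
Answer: $140537$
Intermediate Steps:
$I{\left(S \right)} = 2 - S$
$q = 7210$ ($q = \left(\left(13 \left(-1\right) + \left(2 - 4\right)\right) + 5\right) \left(-721\right) = \left(\left(-13 + \left(2 - 4\right)\right) + 5\right) \left(-721\right) = \left(\left(-13 - 2\right) + 5\right) \left(-721\right) = \left(-15 + 5\right) \left(-721\right) = \left(-10\right) \left(-721\right) = 7210$)
$\left(152957 - 5210\right) - q = \left(152957 - 5210\right) - 7210 = 147747 - 7210 = 140537$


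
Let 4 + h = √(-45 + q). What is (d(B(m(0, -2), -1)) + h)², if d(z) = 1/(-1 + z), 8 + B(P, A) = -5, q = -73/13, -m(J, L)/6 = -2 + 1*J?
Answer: (-741 + 14*I*√8554)²/33124 ≈ -34.039 - 57.932*I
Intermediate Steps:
m(J, L) = 12 - 6*J (m(J, L) = -6*(-2 + 1*J) = -6*(-2 + J) = 12 - 6*J)
q = -73/13 (q = -73*1/13 = -73/13 ≈ -5.6154)
B(P, A) = -13 (B(P, A) = -8 - 5 = -13)
h = -4 + I*√8554/13 (h = -4 + √(-45 - 73/13) = -4 + √(-658/13) = -4 + I*√8554/13 ≈ -4.0 + 7.1144*I)
(d(B(m(0, -2), -1)) + h)² = (1/(-1 - 13) + (-4 + I*√8554/13))² = (1/(-14) + (-4 + I*√8554/13))² = (-1/14 + (-4 + I*√8554/13))² = (-57/14 + I*√8554/13)²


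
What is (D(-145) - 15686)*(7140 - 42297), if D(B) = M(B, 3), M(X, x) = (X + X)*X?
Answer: -926879148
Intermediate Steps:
M(X, x) = 2*X**2 (M(X, x) = (2*X)*X = 2*X**2)
D(B) = 2*B**2
(D(-145) - 15686)*(7140 - 42297) = (2*(-145)**2 - 15686)*(7140 - 42297) = (2*21025 - 15686)*(-35157) = (42050 - 15686)*(-35157) = 26364*(-35157) = -926879148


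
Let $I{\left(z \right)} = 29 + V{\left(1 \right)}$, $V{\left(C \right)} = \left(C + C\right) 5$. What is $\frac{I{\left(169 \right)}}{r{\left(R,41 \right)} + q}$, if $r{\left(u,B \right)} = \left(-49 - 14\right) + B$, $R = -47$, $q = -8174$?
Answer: $- \frac{13}{2732} \approx -0.0047584$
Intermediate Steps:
$V{\left(C \right)} = 10 C$ ($V{\left(C \right)} = 2 C 5 = 10 C$)
$I{\left(z \right)} = 39$ ($I{\left(z \right)} = 29 + 10 \cdot 1 = 29 + 10 = 39$)
$r{\left(u,B \right)} = -63 + B$
$\frac{I{\left(169 \right)}}{r{\left(R,41 \right)} + q} = \frac{39}{\left(-63 + 41\right) - 8174} = \frac{39}{-22 - 8174} = \frac{39}{-8196} = 39 \left(- \frac{1}{8196}\right) = - \frac{13}{2732}$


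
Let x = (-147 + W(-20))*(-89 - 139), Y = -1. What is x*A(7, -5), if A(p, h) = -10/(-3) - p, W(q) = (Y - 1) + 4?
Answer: -121220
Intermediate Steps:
W(q) = 2 (W(q) = (-1 - 1) + 4 = -2 + 4 = 2)
A(p, h) = 10/3 - p (A(p, h) = -10*(-⅓) - p = 10/3 - p)
x = 33060 (x = (-147 + 2)*(-89 - 139) = -145*(-228) = 33060)
x*A(7, -5) = 33060*(10/3 - 1*7) = 33060*(10/3 - 7) = 33060*(-11/3) = -121220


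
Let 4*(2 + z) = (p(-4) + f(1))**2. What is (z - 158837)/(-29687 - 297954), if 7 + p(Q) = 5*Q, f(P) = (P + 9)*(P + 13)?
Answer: 622587/1310564 ≈ 0.47505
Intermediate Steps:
f(P) = (9 + P)*(13 + P)
p(Q) = -7 + 5*Q
z = 12761/4 (z = -2 + ((-7 + 5*(-4)) + (117 + 1**2 + 22*1))**2/4 = -2 + ((-7 - 20) + (117 + 1 + 22))**2/4 = -2 + (-27 + 140)**2/4 = -2 + (1/4)*113**2 = -2 + (1/4)*12769 = -2 + 12769/4 = 12761/4 ≈ 3190.3)
(z - 158837)/(-29687 - 297954) = (12761/4 - 158837)/(-29687 - 297954) = -622587/4/(-327641) = -622587/4*(-1/327641) = 622587/1310564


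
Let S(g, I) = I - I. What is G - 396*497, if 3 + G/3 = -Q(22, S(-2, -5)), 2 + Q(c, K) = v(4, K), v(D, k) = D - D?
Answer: -196815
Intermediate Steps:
v(D, k) = 0
S(g, I) = 0
Q(c, K) = -2 (Q(c, K) = -2 + 0 = -2)
G = -3 (G = -9 + 3*(-1*(-2)) = -9 + 3*2 = -9 + 6 = -3)
G - 396*497 = -3 - 396*497 = -3 - 196812 = -196815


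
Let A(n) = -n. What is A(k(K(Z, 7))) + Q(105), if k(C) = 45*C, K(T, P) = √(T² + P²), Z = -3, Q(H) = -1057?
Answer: -1057 - 45*√58 ≈ -1399.7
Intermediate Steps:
K(T, P) = √(P² + T²)
A(k(K(Z, 7))) + Q(105) = -45*√(7² + (-3)²) - 1057 = -45*√(49 + 9) - 1057 = -45*√58 - 1057 = -1057 - 45*√58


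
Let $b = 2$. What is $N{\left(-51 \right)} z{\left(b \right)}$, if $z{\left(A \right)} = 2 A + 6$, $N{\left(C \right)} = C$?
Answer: $-510$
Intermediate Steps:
$z{\left(A \right)} = 6 + 2 A$
$N{\left(-51 \right)} z{\left(b \right)} = - 51 \left(6 + 2 \cdot 2\right) = - 51 \left(6 + 4\right) = \left(-51\right) 10 = -510$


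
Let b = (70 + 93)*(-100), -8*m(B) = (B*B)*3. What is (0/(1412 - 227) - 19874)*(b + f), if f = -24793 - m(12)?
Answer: 815609086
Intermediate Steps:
m(B) = -3*B**2/8 (m(B) = -B*B*3/8 = -B**2*3/8 = -3*B**2/8)
b = -16300 (b = 163*(-100) = -16300)
f = -24739 (f = -24793 - (-3)*12**2/8 = -24793 - (-3)*144/8 = -24793 - 1*(-54) = -24793 + 54 = -24739)
(0/(1412 - 227) - 19874)*(b + f) = (0/(1412 - 227) - 19874)*(-16300 - 24739) = (0/1185 - 19874)*(-41039) = ((1/1185)*0 - 19874)*(-41039) = (0 - 19874)*(-41039) = -19874*(-41039) = 815609086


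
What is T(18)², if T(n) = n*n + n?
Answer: 116964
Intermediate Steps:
T(n) = n + n² (T(n) = n² + n = n + n²)
T(18)² = (18*(1 + 18))² = (18*19)² = 342² = 116964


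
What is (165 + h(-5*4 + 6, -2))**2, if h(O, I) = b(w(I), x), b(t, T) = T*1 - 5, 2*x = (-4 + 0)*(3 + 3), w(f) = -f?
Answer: 21904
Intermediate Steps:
x = -12 (x = ((-4 + 0)*(3 + 3))/2 = (-4*6)/2 = (1/2)*(-24) = -12)
b(t, T) = -5 + T (b(t, T) = T - 5 = -5 + T)
h(O, I) = -17 (h(O, I) = -5 - 12 = -17)
(165 + h(-5*4 + 6, -2))**2 = (165 - 17)**2 = 148**2 = 21904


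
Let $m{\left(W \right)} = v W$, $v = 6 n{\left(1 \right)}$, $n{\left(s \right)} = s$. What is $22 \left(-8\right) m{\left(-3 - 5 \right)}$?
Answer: $8448$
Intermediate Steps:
$v = 6$ ($v = 6 \cdot 1 = 6$)
$m{\left(W \right)} = 6 W$
$22 \left(-8\right) m{\left(-3 - 5 \right)} = 22 \left(-8\right) 6 \left(-3 - 5\right) = - 176 \cdot 6 \left(-8\right) = \left(-176\right) \left(-48\right) = 8448$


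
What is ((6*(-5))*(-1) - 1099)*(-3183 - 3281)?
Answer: 6910016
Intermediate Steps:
((6*(-5))*(-1) - 1099)*(-3183 - 3281) = (-30*(-1) - 1099)*(-6464) = (30 - 1099)*(-6464) = -1069*(-6464) = 6910016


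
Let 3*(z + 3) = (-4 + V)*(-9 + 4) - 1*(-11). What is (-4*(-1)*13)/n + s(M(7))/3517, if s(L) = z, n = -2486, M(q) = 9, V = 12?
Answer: -321560/13114893 ≈ -0.024519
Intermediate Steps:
z = -38/3 (z = -3 + ((-4 + 12)*(-9 + 4) - 1*(-11))/3 = -3 + (8*(-5) + 11)/3 = -3 + (-40 + 11)/3 = -3 + (⅓)*(-29) = -3 - 29/3 = -38/3 ≈ -12.667)
s(L) = -38/3
(-4*(-1)*13)/n + s(M(7))/3517 = (-4*(-1)*13)/(-2486) - 38/3/3517 = (4*13)*(-1/2486) - 38/3*1/3517 = 52*(-1/2486) - 38/10551 = -26/1243 - 38/10551 = -321560/13114893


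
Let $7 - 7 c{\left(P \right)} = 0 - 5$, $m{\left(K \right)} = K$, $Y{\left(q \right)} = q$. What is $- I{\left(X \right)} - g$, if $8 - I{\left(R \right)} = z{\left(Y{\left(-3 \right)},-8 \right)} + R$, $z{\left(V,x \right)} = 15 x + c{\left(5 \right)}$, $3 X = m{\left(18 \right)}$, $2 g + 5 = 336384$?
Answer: $- \frac{2356337}{14} \approx -1.6831 \cdot 10^{5}$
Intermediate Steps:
$g = \frac{336379}{2}$ ($g = - \frac{5}{2} + \frac{1}{2} \cdot 336384 = - \frac{5}{2} + 168192 = \frac{336379}{2} \approx 1.6819 \cdot 10^{5}$)
$X = 6$ ($X = \frac{1}{3} \cdot 18 = 6$)
$c{\left(P \right)} = \frac{12}{7}$ ($c{\left(P \right)} = 1 - \frac{0 - 5}{7} = 1 - - \frac{5}{7} = 1 + \frac{5}{7} = \frac{12}{7}$)
$z{\left(V,x \right)} = \frac{12}{7} + 15 x$ ($z{\left(V,x \right)} = 15 x + \frac{12}{7} = \frac{12}{7} + 15 x$)
$I{\left(R \right)} = \frac{884}{7} - R$ ($I{\left(R \right)} = 8 - \left(\left(\frac{12}{7} + 15 \left(-8\right)\right) + R\right) = 8 - \left(\left(\frac{12}{7} - 120\right) + R\right) = 8 - \left(- \frac{828}{7} + R\right) = \frac{884}{7} - R$)
$- I{\left(X \right)} - g = - (\frac{884}{7} - 6) - \frac{336379}{2} = \left(-1\right) \frac{842}{7} - \frac{336379}{2} = - \frac{842}{7} - \frac{336379}{2} = - \frac{2356337}{14}$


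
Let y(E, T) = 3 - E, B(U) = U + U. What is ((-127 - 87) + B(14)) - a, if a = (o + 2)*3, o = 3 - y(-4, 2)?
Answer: -180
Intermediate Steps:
B(U) = 2*U
o = -4 (o = 3 - (3 - 1*(-4)) = 3 - (3 + 4) = 3 - 1*7 = 3 - 7 = -4)
a = -6 (a = (-4 + 2)*3 = -2*3 = -6)
((-127 - 87) + B(14)) - a = ((-127 - 87) + 2*14) - 1*(-6) = (-214 + 28) + 6 = -186 + 6 = -180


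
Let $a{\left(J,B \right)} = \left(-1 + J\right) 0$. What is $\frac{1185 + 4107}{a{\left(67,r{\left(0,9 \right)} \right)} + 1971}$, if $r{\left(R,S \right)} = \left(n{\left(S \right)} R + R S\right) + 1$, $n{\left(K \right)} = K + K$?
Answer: $\frac{196}{73} \approx 2.6849$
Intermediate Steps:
$n{\left(K \right)} = 2 K$
$r{\left(R,S \right)} = 1 + 3 R S$ ($r{\left(R,S \right)} = \left(2 S R + R S\right) + 1 = \left(2 R S + R S\right) + 1 = 3 R S + 1 = 1 + 3 R S$)
$a{\left(J,B \right)} = 0$
$\frac{1185 + 4107}{a{\left(67,r{\left(0,9 \right)} \right)} + 1971} = \frac{1185 + 4107}{0 + 1971} = \frac{5292}{1971} = 5292 \cdot \frac{1}{1971} = \frac{196}{73}$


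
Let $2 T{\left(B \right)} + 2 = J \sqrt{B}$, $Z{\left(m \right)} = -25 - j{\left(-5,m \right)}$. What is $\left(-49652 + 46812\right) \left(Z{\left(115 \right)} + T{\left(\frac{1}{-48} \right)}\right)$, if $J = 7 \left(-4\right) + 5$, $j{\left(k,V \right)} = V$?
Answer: $400440 + \frac{8165 i \sqrt{3}}{3} \approx 4.0044 \cdot 10^{5} + 4714.1 i$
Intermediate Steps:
$Z{\left(m \right)} = -25 - m$
$J = -23$ ($J = -28 + 5 = -23$)
$T{\left(B \right)} = -1 - \frac{23 \sqrt{B}}{2}$ ($T{\left(B \right)} = -1 + \frac{\left(-23\right) \sqrt{B}}{2} = -1 - \frac{23 \sqrt{B}}{2}$)
$\left(-49652 + 46812\right) \left(Z{\left(115 \right)} + T{\left(\frac{1}{-48} \right)}\right) = \left(-49652 + 46812\right) \left(\left(-25 - 115\right) - \left(1 + \frac{23 \sqrt{\frac{1}{-48}}}{2}\right)\right) = - 2840 \left(\left(-25 - 115\right) - \left(1 + \frac{23 \sqrt{- \frac{1}{48}}}{2}\right)\right) = - 2840 \left(-140 - \left(1 + \frac{23 \frac{i \sqrt{3}}{12}}{2}\right)\right) = - 2840 \left(-140 - \left(1 + \frac{23 i \sqrt{3}}{24}\right)\right) = - 2840 \left(-141 - \frac{23 i \sqrt{3}}{24}\right) = 400440 + \frac{8165 i \sqrt{3}}{3}$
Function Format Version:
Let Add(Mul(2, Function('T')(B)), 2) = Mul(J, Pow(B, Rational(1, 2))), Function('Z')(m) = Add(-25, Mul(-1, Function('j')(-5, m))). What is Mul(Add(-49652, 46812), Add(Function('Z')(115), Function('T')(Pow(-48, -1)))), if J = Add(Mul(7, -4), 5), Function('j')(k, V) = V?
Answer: Add(400440, Mul(Rational(8165, 3), I, Pow(3, Rational(1, 2)))) ≈ Add(4.0044e+5, Mul(4714.1, I))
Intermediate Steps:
Function('Z')(m) = Add(-25, Mul(-1, m))
J = -23 (J = Add(-28, 5) = -23)
Function('T')(B) = Add(-1, Mul(Rational(-23, 2), Pow(B, Rational(1, 2)))) (Function('T')(B) = Add(-1, Mul(Rational(1, 2), Mul(-23, Pow(B, Rational(1, 2))))) = Add(-1, Mul(Rational(-23, 2), Pow(B, Rational(1, 2)))))
Mul(Add(-49652, 46812), Add(Function('Z')(115), Function('T')(Pow(-48, -1)))) = Mul(Add(-49652, 46812), Add(Add(-25, Mul(-1, 115)), Add(-1, Mul(Rational(-23, 2), Pow(Pow(-48, -1), Rational(1, 2)))))) = Mul(-2840, Add(Add(-25, -115), Add(-1, Mul(Rational(-23, 2), Pow(Rational(-1, 48), Rational(1, 2)))))) = Mul(-2840, Add(-140, Add(-1, Mul(Rational(-23, 2), Mul(Rational(1, 12), I, Pow(3, Rational(1, 2))))))) = Mul(-2840, Add(-140, Add(-1, Mul(Rational(-23, 24), I, Pow(3, Rational(1, 2)))))) = Mul(-2840, Add(-141, Mul(Rational(-23, 24), I, Pow(3, Rational(1, 2))))) = Add(400440, Mul(Rational(8165, 3), I, Pow(3, Rational(1, 2))))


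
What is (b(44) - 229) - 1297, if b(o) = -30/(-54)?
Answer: -13729/9 ≈ -1525.4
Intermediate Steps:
b(o) = 5/9 (b(o) = -30*(-1/54) = 5/9)
(b(44) - 229) - 1297 = (5/9 - 229) - 1297 = -2056/9 - 1297 = -13729/9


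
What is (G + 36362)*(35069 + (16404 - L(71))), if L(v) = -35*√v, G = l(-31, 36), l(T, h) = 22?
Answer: 1872793632 + 1273440*√71 ≈ 1.8835e+9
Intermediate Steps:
G = 22
(G + 36362)*(35069 + (16404 - L(71))) = (22 + 36362)*(35069 + (16404 - (-35)*√71)) = 36384*(35069 + (16404 + 35*√71)) = 36384*(51473 + 35*√71) = 1872793632 + 1273440*√71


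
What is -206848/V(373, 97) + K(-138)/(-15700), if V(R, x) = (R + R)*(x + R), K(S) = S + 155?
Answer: -162673707/275236700 ≈ -0.59103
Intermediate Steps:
K(S) = 155 + S
V(R, x) = 2*R*(R + x) (V(R, x) = (2*R)*(R + x) = 2*R*(R + x))
-206848/V(373, 97) + K(-138)/(-15700) = -206848*1/(746*(373 + 97)) + (155 - 138)/(-15700) = -206848/(2*373*470) + 17*(-1/15700) = -206848/350620 - 17/15700 = -206848*1/350620 - 17/15700 = -51712/87655 - 17/15700 = -162673707/275236700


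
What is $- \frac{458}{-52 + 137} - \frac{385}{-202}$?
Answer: $- \frac{59791}{17170} \approx -3.4823$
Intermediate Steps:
$- \frac{458}{-52 + 137} - \frac{385}{-202} = - \frac{458}{85} - - \frac{385}{202} = \left(-458\right) \frac{1}{85} + \frac{385}{202} = - \frac{458}{85} + \frac{385}{202} = - \frac{59791}{17170}$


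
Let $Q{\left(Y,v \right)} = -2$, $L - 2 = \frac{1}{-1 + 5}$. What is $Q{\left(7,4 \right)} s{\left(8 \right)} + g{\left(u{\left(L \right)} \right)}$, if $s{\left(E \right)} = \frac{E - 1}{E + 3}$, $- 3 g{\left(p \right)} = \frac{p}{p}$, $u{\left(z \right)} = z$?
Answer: $- \frac{53}{33} \approx -1.6061$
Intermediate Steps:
$L = \frac{9}{4}$ ($L = 2 + \frac{1}{-1 + 5} = 2 + \frac{1}{4} = \frac{9}{4} \approx 2.25$)
$g{\left(p \right)} = - \frac{1}{3}$ ($g{\left(p \right)} = - \frac{p \frac{1}{p}}{3} = \left(- \frac{1}{3}\right) 1 = - \frac{1}{3}$)
$s{\left(E \right)} = \frac{-1 + E}{3 + E}$
$Q{\left(7,4 \right)} s{\left(8 \right)} + g{\left(u{\left(L \right)} \right)} = - 2 \frac{-1 + 8}{3 + 8} - \frac{1}{3} = - 2 \cdot \frac{1}{11} \cdot 7 - \frac{1}{3} = \left(-2\right) \frac{7}{11} - \frac{1}{3} = - \frac{14}{11} - \frac{1}{3} = - \frac{53}{33}$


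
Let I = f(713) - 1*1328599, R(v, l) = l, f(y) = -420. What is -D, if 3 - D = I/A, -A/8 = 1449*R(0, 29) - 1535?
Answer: 357355/323888 ≈ 1.1033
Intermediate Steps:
A = -323888 (A = -8*(1449*29 - 1535) = -8*(42021 - 1535) = -8*40486 = -323888)
I = -1329019 (I = -420 - 1*1328599 = -420 - 1328599 = -1329019)
D = -357355/323888 (D = 3 - (-1329019)/(-323888) = 3 - (-1329019)*(-1)/323888 = 3 - 1*1329019/323888 = 3 - 1329019/323888 = -357355/323888 ≈ -1.1033)
-D = -1*(-357355/323888) = 357355/323888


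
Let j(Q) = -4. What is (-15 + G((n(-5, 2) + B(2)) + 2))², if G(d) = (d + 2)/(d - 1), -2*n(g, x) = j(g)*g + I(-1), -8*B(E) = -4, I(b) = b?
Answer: 13225/64 ≈ 206.64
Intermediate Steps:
B(E) = ½ (B(E) = -⅛*(-4) = ½)
n(g, x) = ½ + 2*g (n(g, x) = -(-4*g - 1)/2 = -(-1 - 4*g)/2 = ½ + 2*g)
G(d) = (2 + d)/(-1 + d)
(-15 + G((n(-5, 2) + B(2)) + 2))² = (-15 + (2 + (((½ + 2*(-5)) + ½) + 2))/(-1 + (((½ + 2*(-5)) + ½) + 2)))² = (-15 + (2 + (((½ - 10) + ½) + 2))/(-1 + (((½ - 10) + ½) + 2)))² = (-15 + (2 + ((-19/2 + ½) + 2))/(-1 + ((-19/2 + ½) + 2)))² = (-15 + (2 + (-9 + 2))/(-1 + (-9 + 2)))² = (-15 + (2 - 7)/(-1 - 7))² = (-15 - 5/(-8))² = (-15 - ⅛*(-5))² = (-15 + 5/8)² = (-115/8)² = 13225/64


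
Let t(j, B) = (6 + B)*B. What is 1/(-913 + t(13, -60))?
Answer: 1/2327 ≈ 0.00042974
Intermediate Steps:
t(j, B) = B*(6 + B)
1/(-913 + t(13, -60)) = 1/(-913 - 60*(6 - 60)) = 1/(-913 - 60*(-54)) = 1/(-913 + 3240) = 1/2327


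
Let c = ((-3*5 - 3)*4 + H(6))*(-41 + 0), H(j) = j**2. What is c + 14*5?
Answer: 1546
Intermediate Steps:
c = 1476 (c = ((-3*5 - 3)*4 + 6**2)*(-41 + 0) = ((-15 - 3)*4 + 36)*(-41) = (-18*4 + 36)*(-41) = (-72 + 36)*(-41) = -36*(-41) = 1476)
c + 14*5 = 1476 + 14*5 = 1476 + 70 = 1546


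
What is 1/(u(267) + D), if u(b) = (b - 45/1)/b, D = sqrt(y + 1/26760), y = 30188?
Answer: -176241360/6398681870641 + 15842*sqrt(5404388593890)/6398681870641 ≈ 0.0057281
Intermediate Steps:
D = sqrt(5404388593890)/13380 (D = sqrt(30188 + 1/26760) = sqrt(807830881/26760) = sqrt(5404388593890)/13380 ≈ 173.75)
u(b) = (-45 + b)/b (u(b) = (b - 45)/b = (-45 + b)/b)
1/(u(267) + D) = 1/((-45 + 267)/267 + sqrt(5404388593890)/13380) = 1/((1/267)*222 + sqrt(5404388593890)/13380) = 1/(74/89 + sqrt(5404388593890)/13380)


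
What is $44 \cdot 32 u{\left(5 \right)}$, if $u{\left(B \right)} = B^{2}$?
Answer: $35200$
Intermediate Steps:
$44 \cdot 32 u{\left(5 \right)} = 44 \cdot 32 \cdot 5^{2} = 1408 \cdot 25 = 35200$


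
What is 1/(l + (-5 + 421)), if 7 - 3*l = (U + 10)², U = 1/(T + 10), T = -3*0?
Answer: 100/38433 ≈ 0.0026019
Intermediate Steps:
T = 0
U = ⅒ (U = 1/(0 + 10) = 1/10 = ⅒ ≈ 0.10000)
l = -3167/100 (l = 7/3 - (⅒ + 10)²/3 = 7/3 - (101/10)²/3 = 7/3 - ⅓*10201/100 = 7/3 - 10201/300 = -3167/100 ≈ -31.670)
1/(l + (-5 + 421)) = 1/(-3167/100 + (-5 + 421)) = 1/(-3167/100 + 416) = 1/(38433/100) = 100/38433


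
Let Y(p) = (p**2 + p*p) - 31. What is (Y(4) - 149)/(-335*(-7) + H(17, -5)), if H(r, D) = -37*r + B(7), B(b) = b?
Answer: -148/1723 ≈ -0.085897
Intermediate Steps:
Y(p) = -31 + 2*p**2 (Y(p) = (p**2 + p**2) - 31 = 2*p**2 - 31 = -31 + 2*p**2)
H(r, D) = 7 - 37*r (H(r, D) = -37*r + 7 = 7 - 37*r)
(Y(4) - 149)/(-335*(-7) + H(17, -5)) = ((-31 + 2*4**2) - 149)/(-335*(-7) + (7 - 37*17)) = ((-31 + 2*16) - 149)/(2345 + (7 - 629)) = ((-31 + 32) - 149)/(2345 - 622) = (1 - 149)/1723 = -148*1/1723 = -148/1723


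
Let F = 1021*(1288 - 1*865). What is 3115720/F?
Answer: 3115720/431883 ≈ 7.2143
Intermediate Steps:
F = 431883 (F = 1021*(1288 - 865) = 1021*423 = 431883)
3115720/F = 3115720/431883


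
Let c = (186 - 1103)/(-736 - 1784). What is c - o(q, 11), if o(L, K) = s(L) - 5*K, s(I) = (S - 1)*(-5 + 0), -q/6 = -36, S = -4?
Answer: 10931/360 ≈ 30.364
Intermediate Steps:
q = 216 (q = -6*(-36) = 216)
c = 131/360 (c = -917/(-2520) = -917*(-1/2520) = 131/360 ≈ 0.36389)
s(I) = 25 (s(I) = (-4 - 1)*(-5 + 0) = -5*(-5) = 25)
o(L, K) = 25 - 5*K
c - o(q, 11) = 131/360 - (25 - 5*11) = 131/360 - (25 - 55) = 131/360 - 1*(-30) = 131/360 + 30 = 10931/360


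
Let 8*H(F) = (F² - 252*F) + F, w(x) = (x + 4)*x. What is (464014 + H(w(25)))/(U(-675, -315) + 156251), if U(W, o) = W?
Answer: 2027881/622304 ≈ 3.2587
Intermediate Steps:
w(x) = x*(4 + x) (w(x) = (4 + x)*x = x*(4 + x))
H(F) = -251*F/8 + F²/8 (H(F) = ((F² - 252*F) + F)/8 = (F² - 251*F)/8 = -251*F/8 + F²/8)
(464014 + H(w(25)))/(U(-675, -315) + 156251) = (464014 + (25*(4 + 25))*(-251 + 25*(4 + 25))/8)/(-675 + 156251) = (464014 + (25*29)*(-251 + 25*29)/8)/155576 = (464014 + (⅛)*725*(-251 + 725))*(1/155576) = (464014 + (⅛)*725*474)*(1/155576) = (464014 + 171825/4)*(1/155576) = (2027881/4)*(1/155576) = 2027881/622304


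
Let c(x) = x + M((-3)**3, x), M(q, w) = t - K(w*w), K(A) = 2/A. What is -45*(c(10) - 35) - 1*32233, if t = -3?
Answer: -309721/10 ≈ -30972.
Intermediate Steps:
M(q, w) = -3 - 2/w**2 (M(q, w) = -3 - 2/(w*w) = -3 - 2/(w**2) = -3 - 2/w**2)
c(x) = -3 + x - 2/x**2 (c(x) = x + (-3 - 2/x**2) = -3 + x - 2/x**2)
-45*(c(10) - 35) - 1*32233 = -45*((-3 + 10 - 2/10**2) - 35) - 1*32233 = -45*((-3 + 10 - 2*1/100) - 35) - 32233 = -45*((-3 + 10 - 1/50) - 35) - 32233 = -45*(349/50 - 35) - 32233 = -45*(-1401/50) - 32233 = 12609/10 - 32233 = -309721/10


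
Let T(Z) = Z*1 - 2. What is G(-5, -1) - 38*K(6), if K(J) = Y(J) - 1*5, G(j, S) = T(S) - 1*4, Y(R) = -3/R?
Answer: 202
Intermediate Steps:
T(Z) = -2 + Z (T(Z) = Z - 2 = -2 + Z)
G(j, S) = -6 + S (G(j, S) = (-2 + S) - 1*4 = (-2 + S) - 4 = -6 + S)
K(J) = -5 - 3/J (K(J) = -3/J - 1*5 = -3/J - 5 = -5 - 3/J)
G(-5, -1) - 38*K(6) = (-6 - 1) - 38*(-5 - 3/6) = -7 - 38*(-5 - 3*⅙) = -7 - 38*(-5 - ½) = -7 - 38*(-11/2) = -7 + 209 = 202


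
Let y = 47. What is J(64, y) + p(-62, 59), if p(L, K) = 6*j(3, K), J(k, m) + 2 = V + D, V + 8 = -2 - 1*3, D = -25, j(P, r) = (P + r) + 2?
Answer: 344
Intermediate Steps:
j(P, r) = 2 + P + r
V = -13 (V = -8 + (-2 - 1*3) = -8 + (-2 - 3) = -8 - 5 = -13)
J(k, m) = -40 (J(k, m) = -2 + (-13 - 25) = -2 - 38 = -40)
p(L, K) = 30 + 6*K (p(L, K) = 6*(2 + 3 + K) = 6*(5 + K) = 30 + 6*K)
J(64, y) + p(-62, 59) = -40 + (30 + 6*59) = -40 + (30 + 354) = -40 + 384 = 344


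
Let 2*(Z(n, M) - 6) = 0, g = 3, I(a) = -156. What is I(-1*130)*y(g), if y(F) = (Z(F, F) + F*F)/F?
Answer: -780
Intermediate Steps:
Z(n, M) = 6 (Z(n, M) = 6 + (½)*0 = 6 + 0 = 6)
y(F) = (6 + F²)/F (y(F) = (6 + F*F)/F = (6 + F²)/F)
I(-1*130)*y(g) = -156*(3 + 6/3) = -156*(3 + 6*(⅓)) = -156*(3 + 2) = -156*5 = -780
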